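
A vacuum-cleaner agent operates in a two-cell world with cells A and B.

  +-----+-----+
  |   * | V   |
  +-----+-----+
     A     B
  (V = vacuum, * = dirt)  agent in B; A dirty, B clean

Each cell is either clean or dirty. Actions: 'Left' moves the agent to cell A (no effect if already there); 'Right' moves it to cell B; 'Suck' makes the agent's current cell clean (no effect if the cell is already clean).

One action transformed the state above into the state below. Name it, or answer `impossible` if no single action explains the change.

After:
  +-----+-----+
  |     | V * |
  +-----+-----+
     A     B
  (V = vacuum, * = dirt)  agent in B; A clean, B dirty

impossible

try  Left: in A — A dirty, B clean
try Right: in B — A dirty, B clean
try  Suck: in B — A dirty, B clean
no single action produces the after-state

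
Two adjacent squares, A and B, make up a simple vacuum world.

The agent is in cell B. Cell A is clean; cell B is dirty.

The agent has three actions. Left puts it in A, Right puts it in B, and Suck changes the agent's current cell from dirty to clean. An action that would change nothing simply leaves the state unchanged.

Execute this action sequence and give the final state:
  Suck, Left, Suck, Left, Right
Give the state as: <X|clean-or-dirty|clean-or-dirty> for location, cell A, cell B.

<B|clean|clean>

step 1/5 (Suck): <B|clean|clean>
step 2/5 (Left): <A|clean|clean>
step 3/5 (Suck): <A|clean|clean>
step 4/5 (Left): <A|clean|clean>
step 5/5 (Right): <B|clean|clean>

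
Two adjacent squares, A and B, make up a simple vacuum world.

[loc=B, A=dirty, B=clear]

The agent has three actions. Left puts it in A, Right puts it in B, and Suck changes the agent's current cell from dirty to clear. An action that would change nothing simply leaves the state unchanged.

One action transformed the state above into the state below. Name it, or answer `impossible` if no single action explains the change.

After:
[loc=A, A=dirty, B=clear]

Left

try  Left: (A; A:dirty, B:clear)  ← match
try Right: (B; A:dirty, B:clear)
try  Suck: (B; A:dirty, B:clear)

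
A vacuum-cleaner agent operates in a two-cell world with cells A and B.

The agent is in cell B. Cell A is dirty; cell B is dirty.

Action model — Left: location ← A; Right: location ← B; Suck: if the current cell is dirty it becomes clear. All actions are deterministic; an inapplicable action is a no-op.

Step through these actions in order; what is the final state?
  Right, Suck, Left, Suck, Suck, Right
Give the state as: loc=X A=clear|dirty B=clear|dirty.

loc=B A=clear B=clear

t=1 Right ⇒ loc=B A=dirty B=dirty
t=2 Suck ⇒ loc=B A=dirty B=clear
t=3 Left ⇒ loc=A A=dirty B=clear
t=4 Suck ⇒ loc=A A=clear B=clear
t=5 Suck ⇒ loc=A A=clear B=clear
t=6 Right ⇒ loc=B A=clear B=clear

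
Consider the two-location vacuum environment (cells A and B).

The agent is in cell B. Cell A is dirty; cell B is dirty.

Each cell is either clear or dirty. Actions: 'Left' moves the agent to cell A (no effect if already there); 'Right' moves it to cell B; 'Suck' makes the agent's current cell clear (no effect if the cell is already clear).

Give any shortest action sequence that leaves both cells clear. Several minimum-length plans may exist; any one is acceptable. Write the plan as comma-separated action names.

Suck, Left, Suck

[1] after Suck: (B; A:dirty, B:clear)
[2] after Left: (A; A:dirty, B:clear)
[3] after Suck: (A; A:clear, B:clear)
min 3: Suck B + move + Suck A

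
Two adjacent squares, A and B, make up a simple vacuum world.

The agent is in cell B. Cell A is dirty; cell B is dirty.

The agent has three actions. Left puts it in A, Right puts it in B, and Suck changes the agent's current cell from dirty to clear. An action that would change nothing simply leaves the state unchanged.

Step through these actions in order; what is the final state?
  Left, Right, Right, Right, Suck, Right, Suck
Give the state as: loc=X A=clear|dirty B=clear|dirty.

1) do Left; now loc=A A=dirty B=dirty
2) do Right; now loc=B A=dirty B=dirty
3) do Right; now loc=B A=dirty B=dirty
4) do Right; now loc=B A=dirty B=dirty
5) do Suck; now loc=B A=dirty B=clear
6) do Right; now loc=B A=dirty B=clear
7) do Suck; now loc=B A=dirty B=clear

loc=B A=dirty B=clear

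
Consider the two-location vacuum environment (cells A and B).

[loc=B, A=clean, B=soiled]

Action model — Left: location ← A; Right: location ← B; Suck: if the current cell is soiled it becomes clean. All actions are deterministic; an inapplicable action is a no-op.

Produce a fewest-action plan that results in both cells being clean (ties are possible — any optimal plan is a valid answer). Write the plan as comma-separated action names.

1) do Suck; now in B — A clean, B clean
min 1: B is soiled, one Suck

Suck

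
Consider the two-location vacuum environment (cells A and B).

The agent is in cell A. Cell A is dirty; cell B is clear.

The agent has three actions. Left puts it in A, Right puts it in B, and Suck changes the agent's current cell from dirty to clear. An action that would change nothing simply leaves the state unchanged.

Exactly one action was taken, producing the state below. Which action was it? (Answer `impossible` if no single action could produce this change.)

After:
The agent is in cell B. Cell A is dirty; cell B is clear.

Right

try  Left: <A|dirty|clear>
try Right: <B|dirty|clear>  ← match
try  Suck: <A|clear|clear>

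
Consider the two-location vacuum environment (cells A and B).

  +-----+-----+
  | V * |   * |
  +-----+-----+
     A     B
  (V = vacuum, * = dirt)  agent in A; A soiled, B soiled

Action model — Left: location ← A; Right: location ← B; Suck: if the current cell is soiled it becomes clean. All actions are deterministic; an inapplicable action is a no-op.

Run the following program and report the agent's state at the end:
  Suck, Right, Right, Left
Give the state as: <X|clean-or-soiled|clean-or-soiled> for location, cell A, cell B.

<A|clean|soiled>

Suck (#1): <A|clean|soiled>
Right (#2): <B|clean|soiled>
Right (#3): <B|clean|soiled>
Left (#4): <A|clean|soiled>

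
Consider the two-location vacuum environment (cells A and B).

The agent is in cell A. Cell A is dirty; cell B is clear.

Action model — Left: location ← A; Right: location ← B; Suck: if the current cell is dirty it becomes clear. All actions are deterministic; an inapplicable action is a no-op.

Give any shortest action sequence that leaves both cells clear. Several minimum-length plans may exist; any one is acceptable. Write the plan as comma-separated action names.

Suck

[1] after Suck: <A|clear|clear>
min 1: A is dirty, one Suck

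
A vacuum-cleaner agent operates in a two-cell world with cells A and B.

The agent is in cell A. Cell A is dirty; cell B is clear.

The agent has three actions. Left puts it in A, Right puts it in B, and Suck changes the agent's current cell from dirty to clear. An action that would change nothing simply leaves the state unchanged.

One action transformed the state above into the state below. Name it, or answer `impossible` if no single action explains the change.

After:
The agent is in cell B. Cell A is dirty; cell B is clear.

try  Left: (A; A:dirty, B:clear)
try Right: (B; A:dirty, B:clear)  ← match
try  Suck: (A; A:clear, B:clear)

Right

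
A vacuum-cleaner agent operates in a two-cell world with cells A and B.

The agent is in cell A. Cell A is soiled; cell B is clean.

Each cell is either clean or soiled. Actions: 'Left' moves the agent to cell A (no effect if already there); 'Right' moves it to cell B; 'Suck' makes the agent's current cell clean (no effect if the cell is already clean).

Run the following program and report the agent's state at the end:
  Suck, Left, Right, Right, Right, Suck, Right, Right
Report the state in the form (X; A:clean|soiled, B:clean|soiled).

step 1/8 (Suck): (A; A:clean, B:clean)
step 2/8 (Left): (A; A:clean, B:clean)
step 3/8 (Right): (B; A:clean, B:clean)
step 4/8 (Right): (B; A:clean, B:clean)
step 5/8 (Right): (B; A:clean, B:clean)
step 6/8 (Suck): (B; A:clean, B:clean)
step 7/8 (Right): (B; A:clean, B:clean)
step 8/8 (Right): (B; A:clean, B:clean)

(B; A:clean, B:clean)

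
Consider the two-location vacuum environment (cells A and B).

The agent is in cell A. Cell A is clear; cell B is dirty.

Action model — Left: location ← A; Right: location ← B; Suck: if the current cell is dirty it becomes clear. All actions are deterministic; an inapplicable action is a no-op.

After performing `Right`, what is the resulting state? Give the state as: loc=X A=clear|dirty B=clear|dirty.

loc=B A=clear B=dirty

start: loc=A A=clear B=dirty
step 1/1 (Right): loc=B A=clear B=dirty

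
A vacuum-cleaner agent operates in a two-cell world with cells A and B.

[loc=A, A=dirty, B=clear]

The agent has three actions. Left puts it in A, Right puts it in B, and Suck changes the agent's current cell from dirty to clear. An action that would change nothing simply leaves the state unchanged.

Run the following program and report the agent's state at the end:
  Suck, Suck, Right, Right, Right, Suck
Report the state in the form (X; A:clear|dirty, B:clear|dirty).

1. Suck → (A; A:clear, B:clear)
2. Suck → (A; A:clear, B:clear)
3. Right → (B; A:clear, B:clear)
4. Right → (B; A:clear, B:clear)
5. Right → (B; A:clear, B:clear)
6. Suck → (B; A:clear, B:clear)

(B; A:clear, B:clear)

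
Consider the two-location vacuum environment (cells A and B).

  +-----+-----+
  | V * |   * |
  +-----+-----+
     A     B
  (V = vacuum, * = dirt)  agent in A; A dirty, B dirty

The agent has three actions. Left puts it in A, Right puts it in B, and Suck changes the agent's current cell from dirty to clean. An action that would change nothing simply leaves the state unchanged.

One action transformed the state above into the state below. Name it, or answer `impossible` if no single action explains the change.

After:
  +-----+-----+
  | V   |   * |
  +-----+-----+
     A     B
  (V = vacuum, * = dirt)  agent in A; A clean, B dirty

try  Left: <A|dirty|dirty>
try Right: <B|dirty|dirty>
try  Suck: <A|clean|dirty>  ← match

Suck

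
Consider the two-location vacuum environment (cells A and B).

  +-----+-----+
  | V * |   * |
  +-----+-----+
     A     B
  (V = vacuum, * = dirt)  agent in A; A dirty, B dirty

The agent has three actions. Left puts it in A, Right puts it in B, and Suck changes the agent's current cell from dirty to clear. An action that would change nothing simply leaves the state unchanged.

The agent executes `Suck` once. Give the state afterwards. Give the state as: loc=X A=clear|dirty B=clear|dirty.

loc=A A=clear B=dirty

start: loc=A A=dirty B=dirty
step 1/1 (Suck): loc=A A=clear B=dirty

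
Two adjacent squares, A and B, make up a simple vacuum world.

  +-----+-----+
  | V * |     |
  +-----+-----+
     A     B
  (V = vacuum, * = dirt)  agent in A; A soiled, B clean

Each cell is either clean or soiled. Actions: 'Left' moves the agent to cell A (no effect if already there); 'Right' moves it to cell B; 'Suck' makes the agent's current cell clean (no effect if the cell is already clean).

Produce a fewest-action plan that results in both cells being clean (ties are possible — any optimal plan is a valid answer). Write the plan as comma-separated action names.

Suck

1) do Suck; now loc=A A=clean B=clean
min 1: A is soiled, one Suck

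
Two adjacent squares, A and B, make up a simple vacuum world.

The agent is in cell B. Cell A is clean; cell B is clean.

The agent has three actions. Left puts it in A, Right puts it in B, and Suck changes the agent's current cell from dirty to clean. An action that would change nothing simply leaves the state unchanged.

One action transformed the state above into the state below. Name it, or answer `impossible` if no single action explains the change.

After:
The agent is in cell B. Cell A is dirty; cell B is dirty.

impossible

try  Left: <A|clean|clean>
try Right: <B|clean|clean>
try  Suck: <B|clean|clean>
no single action produces the after-state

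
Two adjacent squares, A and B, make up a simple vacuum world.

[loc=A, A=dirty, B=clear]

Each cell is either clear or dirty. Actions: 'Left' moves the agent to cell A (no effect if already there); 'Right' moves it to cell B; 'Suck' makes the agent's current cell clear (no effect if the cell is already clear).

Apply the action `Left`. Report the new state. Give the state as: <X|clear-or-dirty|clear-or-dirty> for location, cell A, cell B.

<A|dirty|clear>

start: <A|dirty|clear>
t=1 Left ⇒ <A|dirty|clear>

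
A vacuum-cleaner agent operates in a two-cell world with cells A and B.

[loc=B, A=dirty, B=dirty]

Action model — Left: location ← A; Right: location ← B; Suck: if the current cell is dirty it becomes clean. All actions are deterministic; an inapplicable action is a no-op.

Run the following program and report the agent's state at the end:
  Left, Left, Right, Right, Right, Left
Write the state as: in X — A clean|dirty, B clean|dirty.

Left (#1): in A — A dirty, B dirty
Left (#2): in A — A dirty, B dirty
Right (#3): in B — A dirty, B dirty
Right (#4): in B — A dirty, B dirty
Right (#5): in B — A dirty, B dirty
Left (#6): in A — A dirty, B dirty

in A — A dirty, B dirty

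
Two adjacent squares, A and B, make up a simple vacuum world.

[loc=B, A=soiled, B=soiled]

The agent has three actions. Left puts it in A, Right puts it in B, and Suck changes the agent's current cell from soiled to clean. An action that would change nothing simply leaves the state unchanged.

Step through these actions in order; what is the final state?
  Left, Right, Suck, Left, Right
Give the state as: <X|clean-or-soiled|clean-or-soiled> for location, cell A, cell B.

<B|soiled|clean>

Left (#1): <A|soiled|soiled>
Right (#2): <B|soiled|soiled>
Suck (#3): <B|soiled|clean>
Left (#4): <A|soiled|clean>
Right (#5): <B|soiled|clean>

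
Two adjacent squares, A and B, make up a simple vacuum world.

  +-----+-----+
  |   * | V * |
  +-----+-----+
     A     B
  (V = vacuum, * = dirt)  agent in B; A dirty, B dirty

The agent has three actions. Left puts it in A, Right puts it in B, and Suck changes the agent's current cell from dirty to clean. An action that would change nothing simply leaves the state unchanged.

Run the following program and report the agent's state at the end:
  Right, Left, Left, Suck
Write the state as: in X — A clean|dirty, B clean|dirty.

in A — A clean, B dirty

1. Right → in B — A dirty, B dirty
2. Left → in A — A dirty, B dirty
3. Left → in A — A dirty, B dirty
4. Suck → in A — A clean, B dirty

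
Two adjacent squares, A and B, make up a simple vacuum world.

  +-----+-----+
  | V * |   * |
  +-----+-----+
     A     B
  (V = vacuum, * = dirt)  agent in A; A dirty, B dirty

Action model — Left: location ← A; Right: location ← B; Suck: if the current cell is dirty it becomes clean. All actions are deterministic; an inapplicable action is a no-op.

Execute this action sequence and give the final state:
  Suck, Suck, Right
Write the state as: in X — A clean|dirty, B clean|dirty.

in B — A clean, B dirty

[1] after Suck: in A — A clean, B dirty
[2] after Suck: in A — A clean, B dirty
[3] after Right: in B — A clean, B dirty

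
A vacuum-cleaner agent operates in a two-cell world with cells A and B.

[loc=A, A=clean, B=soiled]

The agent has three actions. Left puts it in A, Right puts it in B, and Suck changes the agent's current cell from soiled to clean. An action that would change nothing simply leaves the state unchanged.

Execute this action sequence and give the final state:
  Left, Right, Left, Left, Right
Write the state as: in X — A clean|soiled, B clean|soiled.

t=1 Left ⇒ in A — A clean, B soiled
t=2 Right ⇒ in B — A clean, B soiled
t=3 Left ⇒ in A — A clean, B soiled
t=4 Left ⇒ in A — A clean, B soiled
t=5 Right ⇒ in B — A clean, B soiled

in B — A clean, B soiled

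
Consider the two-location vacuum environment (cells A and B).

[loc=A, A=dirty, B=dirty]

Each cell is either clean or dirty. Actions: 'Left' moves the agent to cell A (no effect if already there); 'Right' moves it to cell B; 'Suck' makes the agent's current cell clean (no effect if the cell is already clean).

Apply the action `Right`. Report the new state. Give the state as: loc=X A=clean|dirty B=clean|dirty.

loc=B A=dirty B=dirty

start: loc=A A=dirty B=dirty
step 1/1 (Right): loc=B A=dirty B=dirty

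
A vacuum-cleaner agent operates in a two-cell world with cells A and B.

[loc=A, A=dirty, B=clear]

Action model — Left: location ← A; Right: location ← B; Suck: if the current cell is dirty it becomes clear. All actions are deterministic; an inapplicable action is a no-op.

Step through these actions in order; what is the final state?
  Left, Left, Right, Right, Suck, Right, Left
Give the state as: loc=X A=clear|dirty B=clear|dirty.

t=1 Left ⇒ loc=A A=dirty B=clear
t=2 Left ⇒ loc=A A=dirty B=clear
t=3 Right ⇒ loc=B A=dirty B=clear
t=4 Right ⇒ loc=B A=dirty B=clear
t=5 Suck ⇒ loc=B A=dirty B=clear
t=6 Right ⇒ loc=B A=dirty B=clear
t=7 Left ⇒ loc=A A=dirty B=clear

loc=A A=dirty B=clear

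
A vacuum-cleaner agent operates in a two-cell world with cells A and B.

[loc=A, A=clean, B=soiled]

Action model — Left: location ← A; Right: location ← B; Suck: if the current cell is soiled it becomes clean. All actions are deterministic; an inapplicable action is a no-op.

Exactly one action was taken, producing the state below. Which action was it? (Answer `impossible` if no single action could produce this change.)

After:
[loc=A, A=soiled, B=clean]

try  Left: (A; A:clean, B:soiled)
try Right: (B; A:clean, B:soiled)
try  Suck: (A; A:clean, B:soiled)
no single action produces the after-state

impossible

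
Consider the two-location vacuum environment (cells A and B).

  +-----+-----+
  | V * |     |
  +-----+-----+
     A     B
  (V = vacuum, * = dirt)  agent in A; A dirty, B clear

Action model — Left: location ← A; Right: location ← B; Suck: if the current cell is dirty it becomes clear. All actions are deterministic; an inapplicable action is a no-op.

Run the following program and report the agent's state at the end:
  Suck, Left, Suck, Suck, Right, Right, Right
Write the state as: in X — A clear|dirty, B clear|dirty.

1) do Suck; now in A — A clear, B clear
2) do Left; now in A — A clear, B clear
3) do Suck; now in A — A clear, B clear
4) do Suck; now in A — A clear, B clear
5) do Right; now in B — A clear, B clear
6) do Right; now in B — A clear, B clear
7) do Right; now in B — A clear, B clear

in B — A clear, B clear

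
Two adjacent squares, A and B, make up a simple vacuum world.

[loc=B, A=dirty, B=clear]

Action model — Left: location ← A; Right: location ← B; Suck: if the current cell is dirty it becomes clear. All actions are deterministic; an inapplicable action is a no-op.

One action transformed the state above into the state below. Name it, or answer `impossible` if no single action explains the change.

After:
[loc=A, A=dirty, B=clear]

try  Left: in A — A dirty, B clear  ← match
try Right: in B — A dirty, B clear
try  Suck: in B — A dirty, B clear

Left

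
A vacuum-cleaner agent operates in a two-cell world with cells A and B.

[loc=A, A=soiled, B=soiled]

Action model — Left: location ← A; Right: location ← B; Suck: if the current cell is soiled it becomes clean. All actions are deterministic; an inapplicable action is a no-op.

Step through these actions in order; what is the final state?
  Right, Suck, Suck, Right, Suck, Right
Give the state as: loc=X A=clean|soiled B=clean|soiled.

loc=B A=soiled B=clean

step 1/6 (Right): loc=B A=soiled B=soiled
step 2/6 (Suck): loc=B A=soiled B=clean
step 3/6 (Suck): loc=B A=soiled B=clean
step 4/6 (Right): loc=B A=soiled B=clean
step 5/6 (Suck): loc=B A=soiled B=clean
step 6/6 (Right): loc=B A=soiled B=clean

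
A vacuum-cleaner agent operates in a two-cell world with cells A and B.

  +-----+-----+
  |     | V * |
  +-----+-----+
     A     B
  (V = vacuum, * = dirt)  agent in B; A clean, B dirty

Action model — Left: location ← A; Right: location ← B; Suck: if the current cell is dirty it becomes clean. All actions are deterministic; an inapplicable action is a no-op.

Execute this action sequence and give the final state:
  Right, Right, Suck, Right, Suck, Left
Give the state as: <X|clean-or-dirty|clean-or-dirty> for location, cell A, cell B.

1) do Right; now <B|clean|dirty>
2) do Right; now <B|clean|dirty>
3) do Suck; now <B|clean|clean>
4) do Right; now <B|clean|clean>
5) do Suck; now <B|clean|clean>
6) do Left; now <A|clean|clean>

<A|clean|clean>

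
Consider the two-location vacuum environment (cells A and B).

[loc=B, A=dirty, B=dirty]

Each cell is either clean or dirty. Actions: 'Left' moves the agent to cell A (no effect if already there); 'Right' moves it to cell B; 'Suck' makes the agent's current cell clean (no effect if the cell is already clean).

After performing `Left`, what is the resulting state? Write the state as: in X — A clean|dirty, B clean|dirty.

start: in B — A dirty, B dirty
step 1/1 (Left): in A — A dirty, B dirty

in A — A dirty, B dirty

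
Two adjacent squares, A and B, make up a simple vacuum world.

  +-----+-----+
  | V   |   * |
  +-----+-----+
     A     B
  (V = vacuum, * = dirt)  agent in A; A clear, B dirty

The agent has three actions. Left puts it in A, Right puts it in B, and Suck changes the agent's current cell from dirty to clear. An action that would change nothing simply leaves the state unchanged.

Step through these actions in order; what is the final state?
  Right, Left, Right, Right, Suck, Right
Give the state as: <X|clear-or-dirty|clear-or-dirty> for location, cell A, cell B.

<B|clear|clear>

step 1/6 (Right): <B|clear|dirty>
step 2/6 (Left): <A|clear|dirty>
step 3/6 (Right): <B|clear|dirty>
step 4/6 (Right): <B|clear|dirty>
step 5/6 (Suck): <B|clear|clear>
step 6/6 (Right): <B|clear|clear>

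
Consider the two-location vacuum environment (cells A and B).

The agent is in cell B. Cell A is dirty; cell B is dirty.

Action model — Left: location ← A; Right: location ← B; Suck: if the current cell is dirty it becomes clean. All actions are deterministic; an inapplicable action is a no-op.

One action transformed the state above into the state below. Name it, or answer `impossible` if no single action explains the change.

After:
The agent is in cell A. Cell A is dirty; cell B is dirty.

try  Left: (A; A:dirty, B:dirty)  ← match
try Right: (B; A:dirty, B:dirty)
try  Suck: (B; A:dirty, B:clean)

Left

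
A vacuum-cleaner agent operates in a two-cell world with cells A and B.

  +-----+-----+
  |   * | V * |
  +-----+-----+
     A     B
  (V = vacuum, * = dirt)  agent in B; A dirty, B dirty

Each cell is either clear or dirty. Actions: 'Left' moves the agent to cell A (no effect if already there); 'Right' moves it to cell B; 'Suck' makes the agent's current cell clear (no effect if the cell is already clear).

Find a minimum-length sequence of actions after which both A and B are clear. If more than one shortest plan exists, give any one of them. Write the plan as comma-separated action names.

Suck, Left, Suck

Suck (#1): loc=B A=dirty B=clear
Left (#2): loc=A A=dirty B=clear
Suck (#3): loc=A A=clear B=clear
min 3: Suck B + move + Suck A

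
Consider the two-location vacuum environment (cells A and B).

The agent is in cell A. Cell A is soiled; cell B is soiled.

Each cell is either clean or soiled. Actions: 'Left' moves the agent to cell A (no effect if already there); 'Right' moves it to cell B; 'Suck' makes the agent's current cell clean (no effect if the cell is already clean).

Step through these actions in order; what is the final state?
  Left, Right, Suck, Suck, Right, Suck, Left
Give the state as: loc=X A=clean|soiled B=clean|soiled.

loc=A A=soiled B=clean

[1] after Left: loc=A A=soiled B=soiled
[2] after Right: loc=B A=soiled B=soiled
[3] after Suck: loc=B A=soiled B=clean
[4] after Suck: loc=B A=soiled B=clean
[5] after Right: loc=B A=soiled B=clean
[6] after Suck: loc=B A=soiled B=clean
[7] after Left: loc=A A=soiled B=clean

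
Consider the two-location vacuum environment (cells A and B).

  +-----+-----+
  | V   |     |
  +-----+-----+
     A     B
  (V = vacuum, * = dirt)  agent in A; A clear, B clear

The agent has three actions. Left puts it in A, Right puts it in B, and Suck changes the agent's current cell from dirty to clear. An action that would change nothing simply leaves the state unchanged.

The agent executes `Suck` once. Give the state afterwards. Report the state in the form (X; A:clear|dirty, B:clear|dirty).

(A; A:clear, B:clear)

start: (A; A:clear, B:clear)
1. Suck → (A; A:clear, B:clear)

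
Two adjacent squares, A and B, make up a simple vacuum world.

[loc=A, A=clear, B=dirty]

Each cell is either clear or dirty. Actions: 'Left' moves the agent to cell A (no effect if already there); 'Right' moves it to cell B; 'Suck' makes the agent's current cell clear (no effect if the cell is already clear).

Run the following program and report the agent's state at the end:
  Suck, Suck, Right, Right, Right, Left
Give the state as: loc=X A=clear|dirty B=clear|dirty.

loc=A A=clear B=dirty

[1] after Suck: loc=A A=clear B=dirty
[2] after Suck: loc=A A=clear B=dirty
[3] after Right: loc=B A=clear B=dirty
[4] after Right: loc=B A=clear B=dirty
[5] after Right: loc=B A=clear B=dirty
[6] after Left: loc=A A=clear B=dirty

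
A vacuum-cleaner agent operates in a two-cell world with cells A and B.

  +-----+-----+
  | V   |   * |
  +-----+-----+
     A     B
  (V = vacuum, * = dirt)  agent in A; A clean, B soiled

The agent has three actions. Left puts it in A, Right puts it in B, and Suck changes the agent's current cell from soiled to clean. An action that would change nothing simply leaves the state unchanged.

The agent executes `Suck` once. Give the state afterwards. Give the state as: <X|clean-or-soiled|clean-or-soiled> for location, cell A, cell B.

start: <A|clean|soiled>
step 1/1 (Suck): <A|clean|soiled>

<A|clean|soiled>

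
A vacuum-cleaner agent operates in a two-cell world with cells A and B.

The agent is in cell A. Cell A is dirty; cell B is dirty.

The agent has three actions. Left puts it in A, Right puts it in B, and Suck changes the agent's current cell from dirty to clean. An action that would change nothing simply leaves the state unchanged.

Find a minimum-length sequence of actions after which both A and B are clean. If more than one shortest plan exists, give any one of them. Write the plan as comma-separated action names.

Suck, Right, Suck

Suck (#1): (A; A:clean, B:dirty)
Right (#2): (B; A:clean, B:dirty)
Suck (#3): (B; A:clean, B:clean)
min 3: Suck A + move + Suck B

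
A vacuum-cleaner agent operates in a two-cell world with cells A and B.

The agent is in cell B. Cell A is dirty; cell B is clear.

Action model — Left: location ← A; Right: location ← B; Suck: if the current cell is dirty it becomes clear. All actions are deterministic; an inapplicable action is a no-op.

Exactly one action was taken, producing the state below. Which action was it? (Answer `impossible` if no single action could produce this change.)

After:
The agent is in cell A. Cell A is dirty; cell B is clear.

try  Left: in A — A dirty, B clear  ← match
try Right: in B — A dirty, B clear
try  Suck: in B — A dirty, B clear

Left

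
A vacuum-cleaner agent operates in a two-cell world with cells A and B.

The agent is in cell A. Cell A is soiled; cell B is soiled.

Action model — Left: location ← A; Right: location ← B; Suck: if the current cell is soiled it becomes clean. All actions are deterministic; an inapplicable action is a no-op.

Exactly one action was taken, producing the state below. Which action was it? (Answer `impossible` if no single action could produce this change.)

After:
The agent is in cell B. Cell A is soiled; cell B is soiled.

try  Left: loc=A A=soiled B=soiled
try Right: loc=B A=soiled B=soiled  ← match
try  Suck: loc=A A=clean B=soiled

Right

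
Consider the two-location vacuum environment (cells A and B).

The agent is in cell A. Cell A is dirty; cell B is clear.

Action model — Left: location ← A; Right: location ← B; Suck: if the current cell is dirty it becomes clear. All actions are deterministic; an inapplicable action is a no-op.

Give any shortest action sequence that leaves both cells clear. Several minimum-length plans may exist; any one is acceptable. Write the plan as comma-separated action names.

1) do Suck; now (A; A:clear, B:clear)
min 1: A is dirty, one Suck

Suck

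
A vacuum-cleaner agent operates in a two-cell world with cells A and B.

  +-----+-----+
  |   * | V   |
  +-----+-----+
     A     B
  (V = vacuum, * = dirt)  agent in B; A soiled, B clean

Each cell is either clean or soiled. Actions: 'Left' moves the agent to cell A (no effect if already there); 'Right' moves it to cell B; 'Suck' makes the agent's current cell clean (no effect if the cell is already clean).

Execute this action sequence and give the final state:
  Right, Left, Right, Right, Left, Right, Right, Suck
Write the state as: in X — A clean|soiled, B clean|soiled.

1) do Right; now in B — A soiled, B clean
2) do Left; now in A — A soiled, B clean
3) do Right; now in B — A soiled, B clean
4) do Right; now in B — A soiled, B clean
5) do Left; now in A — A soiled, B clean
6) do Right; now in B — A soiled, B clean
7) do Right; now in B — A soiled, B clean
8) do Suck; now in B — A soiled, B clean

in B — A soiled, B clean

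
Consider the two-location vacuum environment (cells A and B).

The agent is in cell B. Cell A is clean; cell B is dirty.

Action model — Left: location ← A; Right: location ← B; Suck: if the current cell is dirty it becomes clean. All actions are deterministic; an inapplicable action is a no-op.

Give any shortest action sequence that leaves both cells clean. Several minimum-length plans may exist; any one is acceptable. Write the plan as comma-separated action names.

Suck

step 1/1 (Suck): <B|clean|clean>
min 1: B is dirty, one Suck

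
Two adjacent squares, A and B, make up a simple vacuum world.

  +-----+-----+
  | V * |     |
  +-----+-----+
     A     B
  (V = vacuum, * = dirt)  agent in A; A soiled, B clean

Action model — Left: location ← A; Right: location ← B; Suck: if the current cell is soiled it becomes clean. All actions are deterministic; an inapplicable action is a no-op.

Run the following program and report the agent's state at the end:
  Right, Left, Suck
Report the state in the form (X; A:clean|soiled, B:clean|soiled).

(A; A:clean, B:clean)

1) do Right; now (B; A:soiled, B:clean)
2) do Left; now (A; A:soiled, B:clean)
3) do Suck; now (A; A:clean, B:clean)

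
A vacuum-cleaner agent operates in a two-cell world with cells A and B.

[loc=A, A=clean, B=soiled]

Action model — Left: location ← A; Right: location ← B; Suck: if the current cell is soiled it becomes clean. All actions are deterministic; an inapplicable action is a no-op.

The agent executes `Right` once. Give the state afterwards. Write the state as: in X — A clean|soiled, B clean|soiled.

in B — A clean, B soiled

start: in A — A clean, B soiled
1) do Right; now in B — A clean, B soiled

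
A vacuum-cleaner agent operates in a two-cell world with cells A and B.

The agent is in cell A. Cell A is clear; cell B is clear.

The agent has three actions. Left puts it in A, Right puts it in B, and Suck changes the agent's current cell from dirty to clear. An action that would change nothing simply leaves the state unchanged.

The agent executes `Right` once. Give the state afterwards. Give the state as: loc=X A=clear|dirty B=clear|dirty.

loc=B A=clear B=clear

start: loc=A A=clear B=clear
Right (#1): loc=B A=clear B=clear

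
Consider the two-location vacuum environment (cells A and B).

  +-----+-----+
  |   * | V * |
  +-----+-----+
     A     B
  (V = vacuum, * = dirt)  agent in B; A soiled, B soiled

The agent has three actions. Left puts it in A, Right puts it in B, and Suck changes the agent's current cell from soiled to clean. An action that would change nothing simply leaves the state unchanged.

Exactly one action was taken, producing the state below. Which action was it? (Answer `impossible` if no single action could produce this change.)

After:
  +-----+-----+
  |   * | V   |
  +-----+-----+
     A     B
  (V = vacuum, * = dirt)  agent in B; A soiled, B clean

Suck

try  Left: <A|soiled|soiled>
try Right: <B|soiled|soiled>
try  Suck: <B|soiled|clean>  ← match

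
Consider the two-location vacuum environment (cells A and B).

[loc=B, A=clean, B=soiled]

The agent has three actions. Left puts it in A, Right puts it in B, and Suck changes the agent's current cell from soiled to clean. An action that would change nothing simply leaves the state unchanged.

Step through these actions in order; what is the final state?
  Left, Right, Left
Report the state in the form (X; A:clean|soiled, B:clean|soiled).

Left (#1): (A; A:clean, B:soiled)
Right (#2): (B; A:clean, B:soiled)
Left (#3): (A; A:clean, B:soiled)

(A; A:clean, B:soiled)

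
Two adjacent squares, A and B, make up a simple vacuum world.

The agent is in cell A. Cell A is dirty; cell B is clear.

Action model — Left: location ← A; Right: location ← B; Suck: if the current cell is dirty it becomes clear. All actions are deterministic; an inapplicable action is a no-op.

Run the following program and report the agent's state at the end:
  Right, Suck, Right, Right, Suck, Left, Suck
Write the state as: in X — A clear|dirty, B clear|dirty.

step 1/7 (Right): in B — A dirty, B clear
step 2/7 (Suck): in B — A dirty, B clear
step 3/7 (Right): in B — A dirty, B clear
step 4/7 (Right): in B — A dirty, B clear
step 5/7 (Suck): in B — A dirty, B clear
step 6/7 (Left): in A — A dirty, B clear
step 7/7 (Suck): in A — A clear, B clear

in A — A clear, B clear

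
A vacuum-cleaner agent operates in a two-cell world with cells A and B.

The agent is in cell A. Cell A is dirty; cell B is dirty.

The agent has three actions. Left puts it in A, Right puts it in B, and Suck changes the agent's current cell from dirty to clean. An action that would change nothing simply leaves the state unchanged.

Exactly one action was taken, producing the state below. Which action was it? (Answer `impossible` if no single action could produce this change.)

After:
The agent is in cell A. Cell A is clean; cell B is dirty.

try  Left: (A; A:dirty, B:dirty)
try Right: (B; A:dirty, B:dirty)
try  Suck: (A; A:clean, B:dirty)  ← match

Suck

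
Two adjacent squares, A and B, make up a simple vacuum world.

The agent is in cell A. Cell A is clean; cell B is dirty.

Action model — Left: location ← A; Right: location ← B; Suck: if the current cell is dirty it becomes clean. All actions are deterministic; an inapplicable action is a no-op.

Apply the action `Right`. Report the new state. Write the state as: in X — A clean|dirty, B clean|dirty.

start: in A — A clean, B dirty
t=1 Right ⇒ in B — A clean, B dirty

in B — A clean, B dirty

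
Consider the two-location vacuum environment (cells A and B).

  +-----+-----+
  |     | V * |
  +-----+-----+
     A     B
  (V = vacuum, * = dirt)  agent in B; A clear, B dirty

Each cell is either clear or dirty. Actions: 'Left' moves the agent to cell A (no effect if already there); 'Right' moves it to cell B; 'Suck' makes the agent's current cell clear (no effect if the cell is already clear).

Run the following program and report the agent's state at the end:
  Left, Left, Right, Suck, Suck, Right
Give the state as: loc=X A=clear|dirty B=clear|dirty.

step 1/6 (Left): loc=A A=clear B=dirty
step 2/6 (Left): loc=A A=clear B=dirty
step 3/6 (Right): loc=B A=clear B=dirty
step 4/6 (Suck): loc=B A=clear B=clear
step 5/6 (Suck): loc=B A=clear B=clear
step 6/6 (Right): loc=B A=clear B=clear

loc=B A=clear B=clear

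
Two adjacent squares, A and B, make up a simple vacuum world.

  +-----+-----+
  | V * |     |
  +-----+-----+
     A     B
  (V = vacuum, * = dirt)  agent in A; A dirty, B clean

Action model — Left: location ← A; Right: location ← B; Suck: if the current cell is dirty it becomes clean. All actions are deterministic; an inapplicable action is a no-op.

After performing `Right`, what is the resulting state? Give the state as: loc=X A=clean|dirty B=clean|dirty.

loc=B A=dirty B=clean

start: loc=A A=dirty B=clean
t=1 Right ⇒ loc=B A=dirty B=clean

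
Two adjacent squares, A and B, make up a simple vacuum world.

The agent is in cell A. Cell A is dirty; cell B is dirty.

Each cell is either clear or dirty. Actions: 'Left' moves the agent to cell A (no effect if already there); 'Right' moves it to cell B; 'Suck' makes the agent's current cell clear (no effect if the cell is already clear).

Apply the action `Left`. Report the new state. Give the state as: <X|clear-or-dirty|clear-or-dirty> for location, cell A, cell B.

<A|dirty|dirty>

start: <A|dirty|dirty>
1. Left → <A|dirty|dirty>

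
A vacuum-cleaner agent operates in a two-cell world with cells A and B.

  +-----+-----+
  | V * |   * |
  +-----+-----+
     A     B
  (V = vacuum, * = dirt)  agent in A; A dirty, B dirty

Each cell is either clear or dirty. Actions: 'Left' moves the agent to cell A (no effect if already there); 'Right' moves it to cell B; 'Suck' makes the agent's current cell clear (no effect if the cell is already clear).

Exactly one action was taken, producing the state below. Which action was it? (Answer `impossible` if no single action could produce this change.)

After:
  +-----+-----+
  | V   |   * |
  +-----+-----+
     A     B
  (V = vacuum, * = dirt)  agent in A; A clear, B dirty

Suck

try  Left: in A — A dirty, B dirty
try Right: in B — A dirty, B dirty
try  Suck: in A — A clear, B dirty  ← match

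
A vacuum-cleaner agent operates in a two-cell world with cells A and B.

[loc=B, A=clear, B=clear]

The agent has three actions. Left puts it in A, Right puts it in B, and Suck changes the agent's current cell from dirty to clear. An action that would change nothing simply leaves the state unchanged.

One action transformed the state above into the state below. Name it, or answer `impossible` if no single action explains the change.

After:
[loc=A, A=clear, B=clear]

Left

try  Left: (A; A:clear, B:clear)  ← match
try Right: (B; A:clear, B:clear)
try  Suck: (B; A:clear, B:clear)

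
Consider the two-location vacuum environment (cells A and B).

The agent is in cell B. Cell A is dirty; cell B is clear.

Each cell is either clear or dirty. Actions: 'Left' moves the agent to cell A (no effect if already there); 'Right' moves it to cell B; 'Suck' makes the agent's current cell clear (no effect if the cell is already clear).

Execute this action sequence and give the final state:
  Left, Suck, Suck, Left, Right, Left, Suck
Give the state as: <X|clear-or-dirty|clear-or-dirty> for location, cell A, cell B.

<A|clear|clear>

[1] after Left: <A|dirty|clear>
[2] after Suck: <A|clear|clear>
[3] after Suck: <A|clear|clear>
[4] after Left: <A|clear|clear>
[5] after Right: <B|clear|clear>
[6] after Left: <A|clear|clear>
[7] after Suck: <A|clear|clear>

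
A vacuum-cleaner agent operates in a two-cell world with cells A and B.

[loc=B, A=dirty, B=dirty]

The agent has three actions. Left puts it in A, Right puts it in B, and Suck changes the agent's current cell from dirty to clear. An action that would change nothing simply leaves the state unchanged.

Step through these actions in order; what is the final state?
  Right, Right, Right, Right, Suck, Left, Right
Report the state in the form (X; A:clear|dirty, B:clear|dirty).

t=1 Right ⇒ (B; A:dirty, B:dirty)
t=2 Right ⇒ (B; A:dirty, B:dirty)
t=3 Right ⇒ (B; A:dirty, B:dirty)
t=4 Right ⇒ (B; A:dirty, B:dirty)
t=5 Suck ⇒ (B; A:dirty, B:clear)
t=6 Left ⇒ (A; A:dirty, B:clear)
t=7 Right ⇒ (B; A:dirty, B:clear)

(B; A:dirty, B:clear)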